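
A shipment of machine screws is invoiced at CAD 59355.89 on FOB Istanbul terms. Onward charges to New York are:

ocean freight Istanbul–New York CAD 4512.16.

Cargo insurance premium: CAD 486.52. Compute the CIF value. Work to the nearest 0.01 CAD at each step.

CIF value: CAD 64354.57

CIF = FOB price + freight + insurance
CIF = 59355.89 + 4512.16 + 486.52 = 64354.57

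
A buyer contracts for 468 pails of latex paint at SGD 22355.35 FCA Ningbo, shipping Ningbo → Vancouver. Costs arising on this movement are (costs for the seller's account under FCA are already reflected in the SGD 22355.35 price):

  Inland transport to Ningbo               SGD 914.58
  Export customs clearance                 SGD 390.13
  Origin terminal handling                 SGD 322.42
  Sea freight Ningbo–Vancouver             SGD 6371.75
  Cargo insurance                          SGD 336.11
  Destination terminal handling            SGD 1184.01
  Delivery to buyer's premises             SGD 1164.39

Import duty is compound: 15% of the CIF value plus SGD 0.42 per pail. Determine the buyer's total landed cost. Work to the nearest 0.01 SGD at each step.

FCA: the seller delivers export-cleared goods to the carrier; the buyer bears costs from that point.
Already in the invoice (seller's account under FCA): inland to port, export clearance — exclude.
CIF value = FCA price + origin terminal + freight + insurance = 22355.35 + 322.42 + 6371.75 + 336.11 = 29385.63
Ad valorem component: 29385.63 × 15% = 4407.84
Specific component: 468 × 0.42 = 196.56
Import duty = 4407.84 + 196.56 = 4604.40
Buyer bears: origin terminal 322.42 + freight 6371.75 + insurance 336.11 + destination terminal 1184.01 + delivery 1164.39 + duty 4604.40 = 13983.08
Landed cost = invoice 22355.35 + 13983.08 = 36338.43

Total landed cost: SGD 36338.43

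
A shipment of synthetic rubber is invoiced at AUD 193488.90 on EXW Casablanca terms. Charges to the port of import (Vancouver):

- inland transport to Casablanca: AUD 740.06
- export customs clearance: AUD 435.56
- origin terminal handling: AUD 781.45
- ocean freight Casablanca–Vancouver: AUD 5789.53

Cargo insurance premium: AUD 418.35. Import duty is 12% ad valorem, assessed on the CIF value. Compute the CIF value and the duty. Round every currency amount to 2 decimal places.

CIF = EXW price + pre-shipment costs + freight + insurance
CIF = 193488.90 + 740.06 + 435.56 + 781.45 + 5789.53 + 418.35 = 201653.85
Import duty = 201653.85 × 12% = 24198.46

CIF value: AUD 201653.85; import duty: AUD 24198.46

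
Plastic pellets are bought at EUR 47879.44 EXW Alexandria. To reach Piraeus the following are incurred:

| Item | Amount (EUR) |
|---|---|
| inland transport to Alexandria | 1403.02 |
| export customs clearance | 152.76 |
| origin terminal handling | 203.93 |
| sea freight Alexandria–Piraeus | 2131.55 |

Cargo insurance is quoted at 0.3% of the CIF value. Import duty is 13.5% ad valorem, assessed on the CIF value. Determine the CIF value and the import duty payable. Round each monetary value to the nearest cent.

CIF value: EUR 51926.48; import duty: EUR 7010.07

Let C be the CIF value. C = EXW price + pre-shipment costs + freight + 0.3% × C
C − 0.3% × C = 47879.44 + 1403.02 + 152.76 + 203.93 + 2131.55
0.997 × C = 51770.70
C = 51770.70 / 0.997 = 51926.48
Insurance premium = 0.3% × 51926.48 = 155.78
Import duty = 51926.48 × 13.5% = 7010.07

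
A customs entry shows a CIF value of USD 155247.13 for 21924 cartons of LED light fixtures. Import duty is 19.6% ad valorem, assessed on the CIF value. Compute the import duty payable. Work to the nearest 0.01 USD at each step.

Import duty = 155247.13 × 19.6% = 30428.44

Import duty: USD 30428.44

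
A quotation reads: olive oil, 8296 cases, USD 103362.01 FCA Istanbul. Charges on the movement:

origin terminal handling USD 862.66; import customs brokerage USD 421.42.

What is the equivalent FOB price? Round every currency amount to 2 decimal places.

Not relevant to the conversion: brokerage — on the buyer under both terms; not part of either seller's price.
From FCA to FOB, the seller additionally bears: origin terminal.
FOB price = 103362.01 + 862.66 = 104224.67

FOB price: USD 104224.67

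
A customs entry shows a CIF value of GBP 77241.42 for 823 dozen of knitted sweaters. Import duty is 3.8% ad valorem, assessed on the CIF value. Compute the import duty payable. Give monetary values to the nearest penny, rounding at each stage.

Import duty = 77241.42 × 3.8% = 2935.17

Import duty: GBP 2935.17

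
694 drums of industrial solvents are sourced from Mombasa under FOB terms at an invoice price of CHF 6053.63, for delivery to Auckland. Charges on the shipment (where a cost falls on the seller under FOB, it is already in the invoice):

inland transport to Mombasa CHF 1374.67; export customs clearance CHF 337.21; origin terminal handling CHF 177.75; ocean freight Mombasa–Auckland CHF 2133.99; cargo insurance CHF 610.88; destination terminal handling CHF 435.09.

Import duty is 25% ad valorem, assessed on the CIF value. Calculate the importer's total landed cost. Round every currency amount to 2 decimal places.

FOB: the seller bears costs until goods are on board at the origin port; the buyer bears freight, insurance and all costs thereafter.
Already in the invoice (seller's account under FOB): inland to port, export clearance, origin terminal — exclude.
CIF value = FOB price + freight + insurance = 6053.63 + 2133.99 + 610.88 = 8798.50
Import duty = 8798.50 × 25% = 2199.63
Buyer bears: freight 2133.99 + insurance 610.88 + destination terminal 435.09 + duty 2199.63 = 5379.59
Landed cost = invoice 6053.63 + 5379.59 = 11433.22

Total landed cost: CHF 11433.22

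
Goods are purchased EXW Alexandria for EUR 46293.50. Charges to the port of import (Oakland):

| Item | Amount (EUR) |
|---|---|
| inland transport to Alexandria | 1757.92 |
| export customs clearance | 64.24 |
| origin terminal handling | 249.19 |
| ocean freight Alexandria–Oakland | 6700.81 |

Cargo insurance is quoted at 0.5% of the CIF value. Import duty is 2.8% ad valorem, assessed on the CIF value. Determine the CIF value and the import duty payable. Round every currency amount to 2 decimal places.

Let C be the CIF value. C = EXW price + pre-shipment costs + freight + 0.5% × C
C − 0.5% × C = 46293.50 + 1757.92 + 64.24 + 249.19 + 6700.81
0.995 × C = 55065.66
C = 55065.66 / 0.995 = 55342.37
Insurance premium = 0.5% × 55342.37 = 276.71
Import duty = 55342.37 × 2.8% = 1549.59

CIF value: EUR 55342.37; import duty: EUR 1549.59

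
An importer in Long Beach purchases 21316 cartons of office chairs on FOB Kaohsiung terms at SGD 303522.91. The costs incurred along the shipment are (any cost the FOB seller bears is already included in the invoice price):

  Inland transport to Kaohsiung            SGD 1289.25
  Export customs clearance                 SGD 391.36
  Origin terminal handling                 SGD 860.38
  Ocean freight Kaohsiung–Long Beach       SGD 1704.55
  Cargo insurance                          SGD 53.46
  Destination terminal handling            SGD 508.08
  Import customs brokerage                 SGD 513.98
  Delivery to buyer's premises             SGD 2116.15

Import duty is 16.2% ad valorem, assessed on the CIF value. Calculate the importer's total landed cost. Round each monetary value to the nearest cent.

FOB: the seller bears costs until goods are on board at the origin port; the buyer bears freight, insurance and all costs thereafter.
Already in the invoice (seller's account under FOB): inland to port, export clearance, origin terminal — exclude.
CIF value = FOB price + freight + insurance = 303522.91 + 1704.55 + 53.46 = 305280.92
Import duty = 305280.92 × 16.2% = 49455.51
Buyer bears: freight 1704.55 + insurance 53.46 + destination terminal 508.08 + brokerage 513.98 + delivery 2116.15 + duty 49455.51 = 54351.73
Landed cost = invoice 303522.91 + 54351.73 = 357874.64

Total landed cost: SGD 357874.64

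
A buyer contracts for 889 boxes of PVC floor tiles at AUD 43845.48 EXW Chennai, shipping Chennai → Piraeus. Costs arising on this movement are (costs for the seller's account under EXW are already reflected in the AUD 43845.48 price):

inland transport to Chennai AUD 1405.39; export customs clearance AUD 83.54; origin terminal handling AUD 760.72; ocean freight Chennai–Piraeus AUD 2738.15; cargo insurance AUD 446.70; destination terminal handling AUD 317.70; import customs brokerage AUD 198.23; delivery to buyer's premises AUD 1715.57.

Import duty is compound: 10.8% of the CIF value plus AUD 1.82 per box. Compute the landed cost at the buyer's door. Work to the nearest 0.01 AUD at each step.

EXW: the seller makes goods available at their premises; the buyer bears all onward costs.
CIF value = EXW price + inland to port + export clearance + origin terminal + freight + insurance = 43845.48 + 1405.39 + 83.54 + 760.72 + 2738.15 + 446.70 = 49279.98
Ad valorem component: 49279.98 × 10.8% = 5322.24
Specific component: 889 × 1.82 = 1617.98
Import duty = 5322.24 + 1617.98 = 6940.22
Buyer bears: inland to port 1405.39 + export clearance 83.54 + origin terminal 760.72 + freight 2738.15 + insurance 446.70 + destination terminal 317.70 + brokerage 198.23 + delivery 1715.57 + duty 6940.22 = 14606.22
Landed cost = invoice 43845.48 + 14606.22 = 58451.70

Total landed cost: AUD 58451.70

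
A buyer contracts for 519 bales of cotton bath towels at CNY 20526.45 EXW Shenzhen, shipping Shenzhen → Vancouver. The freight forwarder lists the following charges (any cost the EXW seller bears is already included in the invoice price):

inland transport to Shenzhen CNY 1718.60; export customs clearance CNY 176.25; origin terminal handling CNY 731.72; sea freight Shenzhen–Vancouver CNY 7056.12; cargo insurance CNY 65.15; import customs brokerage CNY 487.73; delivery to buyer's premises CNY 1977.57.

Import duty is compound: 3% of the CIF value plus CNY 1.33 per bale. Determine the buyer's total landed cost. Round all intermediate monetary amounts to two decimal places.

Total landed cost: CNY 34338.09

EXW: the seller makes goods available at their premises; the buyer bears all onward costs.
CIF value = EXW price + inland to port + export clearance + origin terminal + freight + insurance = 20526.45 + 1718.60 + 176.25 + 731.72 + 7056.12 + 65.15 = 30274.29
Ad valorem component: 30274.29 × 3% = 908.23
Specific component: 519 × 1.33 = 690.27
Import duty = 908.23 + 690.27 = 1598.50
Buyer bears: inland to port 1718.60 + export clearance 176.25 + origin terminal 731.72 + freight 7056.12 + insurance 65.15 + brokerage 487.73 + delivery 1977.57 + duty 1598.50 = 13811.64
Landed cost = invoice 20526.45 + 13811.64 = 34338.09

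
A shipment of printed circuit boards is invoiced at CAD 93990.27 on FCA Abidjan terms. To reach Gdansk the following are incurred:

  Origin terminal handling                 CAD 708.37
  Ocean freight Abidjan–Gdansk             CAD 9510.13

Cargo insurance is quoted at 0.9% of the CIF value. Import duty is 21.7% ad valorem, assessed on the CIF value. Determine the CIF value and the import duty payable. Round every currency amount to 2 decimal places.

Let C be the CIF value. C = FCA price + pre-shipment costs + freight + 0.9% × C
C − 0.9% × C = 93990.27 + 708.37 + 9510.13
0.991 × C = 104208.77
C = 104208.77 / 0.991 = 105155.17
Insurance premium = 0.9% × 105155.17 = 946.40
Import duty = 105155.17 × 21.7% = 22818.67

CIF value: CAD 105155.17; import duty: CAD 22818.67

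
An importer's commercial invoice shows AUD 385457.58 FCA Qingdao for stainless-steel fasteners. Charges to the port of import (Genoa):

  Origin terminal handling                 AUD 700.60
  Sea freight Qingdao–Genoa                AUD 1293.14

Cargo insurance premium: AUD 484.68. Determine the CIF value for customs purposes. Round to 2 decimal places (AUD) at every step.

CIF = FCA price + pre-shipment costs + freight + insurance
CIF = 385457.58 + 700.60 + 1293.14 + 484.68 = 387936.00

CIF value: AUD 387936.00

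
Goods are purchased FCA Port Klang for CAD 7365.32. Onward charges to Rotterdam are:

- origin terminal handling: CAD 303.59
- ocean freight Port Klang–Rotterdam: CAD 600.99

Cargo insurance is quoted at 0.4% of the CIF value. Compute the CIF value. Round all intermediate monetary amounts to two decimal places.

Let C be the CIF value. C = FCA price + pre-shipment costs + freight + 0.4% × C
C − 0.4% × C = 7365.32 + 303.59 + 600.99
0.996 × C = 8269.90
C = 8269.90 / 0.996 = 8303.11
Insurance premium = 0.4% × 8303.11 = 33.21

CIF value: CAD 8303.11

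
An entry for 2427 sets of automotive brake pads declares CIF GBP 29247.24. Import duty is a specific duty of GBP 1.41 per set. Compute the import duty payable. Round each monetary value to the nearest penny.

Import duty = 2427 × 1.41 = 3422.07

Import duty: GBP 3422.07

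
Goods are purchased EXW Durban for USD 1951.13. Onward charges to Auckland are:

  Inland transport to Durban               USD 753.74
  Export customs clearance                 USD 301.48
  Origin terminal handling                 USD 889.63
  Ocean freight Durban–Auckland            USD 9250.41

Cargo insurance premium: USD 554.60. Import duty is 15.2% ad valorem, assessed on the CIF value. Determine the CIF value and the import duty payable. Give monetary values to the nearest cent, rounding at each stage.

CIF value: USD 13700.99; import duty: USD 2082.55

CIF = EXW price + pre-shipment costs + freight + insurance
CIF = 1951.13 + 753.74 + 301.48 + 889.63 + 9250.41 + 554.60 = 13700.99
Import duty = 13700.99 × 15.2% = 2082.55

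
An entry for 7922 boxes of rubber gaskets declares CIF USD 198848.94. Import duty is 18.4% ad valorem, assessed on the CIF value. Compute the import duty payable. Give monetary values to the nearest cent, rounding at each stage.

Import duty: USD 36588.20

Import duty = 198848.94 × 18.4% = 36588.20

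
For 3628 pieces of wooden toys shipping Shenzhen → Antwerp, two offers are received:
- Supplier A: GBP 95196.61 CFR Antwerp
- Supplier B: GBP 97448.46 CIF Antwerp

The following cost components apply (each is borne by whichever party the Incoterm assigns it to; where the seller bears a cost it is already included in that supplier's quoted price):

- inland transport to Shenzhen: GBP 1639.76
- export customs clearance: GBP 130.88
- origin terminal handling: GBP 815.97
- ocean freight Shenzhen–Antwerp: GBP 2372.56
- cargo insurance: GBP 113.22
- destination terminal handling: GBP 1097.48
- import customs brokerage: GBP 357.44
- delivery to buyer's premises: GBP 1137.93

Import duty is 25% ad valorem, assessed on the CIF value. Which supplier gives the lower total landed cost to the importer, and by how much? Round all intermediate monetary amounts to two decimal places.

Supplier A (CFR):
CIF value = CFR price + insurance = 95196.61 + 113.22 = 95309.83
Import duty = 95309.83 × 25% = 23827.46
Buyer bears (A): 113.22 + 1097.48 + 357.44 + 1137.93 = 2706.07
Landed cost (A) = invoice 95196.61 + 2706.07 + duty 23827.46 = 121730.14
Supplier B (CIF):
The CIF price already equals the CIF value: 97448.46
Import duty = 97448.46 × 25% = 24362.12
Buyer bears (B): 1097.48 + 357.44 + 1137.93 = 2592.85
Landed cost (B) = invoice 97448.46 + 2592.85 + duty 24362.12 = 124403.43
Difference = |121730.14 − 124403.43| = 2673.29

Supplier A is cheaper by GBP 2673.29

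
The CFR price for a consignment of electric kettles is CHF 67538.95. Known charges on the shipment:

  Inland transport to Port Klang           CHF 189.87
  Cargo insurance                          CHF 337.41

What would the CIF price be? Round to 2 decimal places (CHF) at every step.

Not relevant to the conversion: inland to port — on the seller under both CFR and CIF; already in the CFR price and stays in the CIF price.
From CFR to CIF, the seller additionally bears: insurance.
CIF price = 67538.95 + 337.41 = 67876.36

CIF price: CHF 67876.36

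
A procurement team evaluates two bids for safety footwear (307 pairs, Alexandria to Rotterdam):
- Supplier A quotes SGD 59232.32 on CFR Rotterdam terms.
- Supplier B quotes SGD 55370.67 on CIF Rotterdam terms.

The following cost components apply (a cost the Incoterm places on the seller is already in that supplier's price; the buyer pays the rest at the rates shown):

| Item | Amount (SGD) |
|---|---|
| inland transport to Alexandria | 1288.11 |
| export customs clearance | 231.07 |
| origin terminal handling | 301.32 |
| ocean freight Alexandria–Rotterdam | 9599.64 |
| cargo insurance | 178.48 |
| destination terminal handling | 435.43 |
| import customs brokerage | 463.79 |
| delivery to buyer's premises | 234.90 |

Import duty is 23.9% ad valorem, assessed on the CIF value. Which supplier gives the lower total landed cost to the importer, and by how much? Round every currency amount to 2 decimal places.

Supplier B is cheaper by SGD 5005.72

Supplier A (CFR):
CIF value = CFR price + insurance = 59232.32 + 178.48 = 59410.80
Import duty = 59410.80 × 23.9% = 14199.18
Buyer bears (A): 178.48 + 435.43 + 463.79 + 234.90 = 1312.60
Landed cost (A) = invoice 59232.32 + 1312.60 + duty 14199.18 = 74744.10
Supplier B (CIF):
The CIF price already equals the CIF value: 55370.67
Import duty = 55370.67 × 23.9% = 13233.59
Buyer bears (B): 435.43 + 463.79 + 234.90 = 1134.12
Landed cost (B) = invoice 55370.67 + 1134.12 + duty 13233.59 = 69738.38
Difference = |74744.10 − 69738.38| = 5005.72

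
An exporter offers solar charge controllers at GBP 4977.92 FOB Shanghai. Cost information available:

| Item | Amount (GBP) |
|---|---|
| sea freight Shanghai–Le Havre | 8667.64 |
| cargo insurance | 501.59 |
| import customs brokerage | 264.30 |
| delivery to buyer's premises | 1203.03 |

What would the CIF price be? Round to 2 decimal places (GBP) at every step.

CIF price: GBP 14147.15

Not relevant to the conversion: delivery, brokerage — on the buyer under both terms; not part of either seller's price.
From FOB to CIF, the seller additionally bears: freight, insurance.
CIF price = 4977.92 + 8667.64 + 501.59 = 14147.15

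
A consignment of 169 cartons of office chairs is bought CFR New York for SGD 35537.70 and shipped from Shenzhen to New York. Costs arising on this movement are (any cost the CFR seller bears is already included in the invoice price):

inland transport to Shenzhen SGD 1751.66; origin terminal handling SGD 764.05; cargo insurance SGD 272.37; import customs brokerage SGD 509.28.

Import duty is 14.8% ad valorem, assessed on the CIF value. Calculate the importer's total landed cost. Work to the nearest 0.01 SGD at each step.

Total landed cost: SGD 41619.24

CFR: the seller pays costs through ocean freight to the destination port, but not insurance.
Already in the invoice (seller's account under CFR): inland to port, origin terminal — exclude.
CIF value = CFR price + insurance = 35537.70 + 272.37 = 35810.07
Import duty = 35810.07 × 14.8% = 5299.89
Buyer bears: insurance 272.37 + brokerage 509.28 + duty 5299.89 = 6081.54
Landed cost = invoice 35537.70 + 6081.54 = 41619.24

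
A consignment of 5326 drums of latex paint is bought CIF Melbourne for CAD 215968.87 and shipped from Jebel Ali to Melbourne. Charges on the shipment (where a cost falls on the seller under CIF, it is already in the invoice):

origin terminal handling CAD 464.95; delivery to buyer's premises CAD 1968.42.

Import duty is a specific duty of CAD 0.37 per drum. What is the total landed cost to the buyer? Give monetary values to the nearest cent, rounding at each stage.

CIF: the seller pays costs through ocean freight and marine insurance to the destination port.
Already in the invoice (seller's account under CIF): origin terminal — exclude.
The CIF price already equals the CIF value: 215968.87
Import duty = 5326 × 0.37 = 1970.62
Buyer bears: delivery 1968.42 + duty 1970.62 = 3939.04
Landed cost = invoice 215968.87 + 3939.04 = 219907.91

Total landed cost: CAD 219907.91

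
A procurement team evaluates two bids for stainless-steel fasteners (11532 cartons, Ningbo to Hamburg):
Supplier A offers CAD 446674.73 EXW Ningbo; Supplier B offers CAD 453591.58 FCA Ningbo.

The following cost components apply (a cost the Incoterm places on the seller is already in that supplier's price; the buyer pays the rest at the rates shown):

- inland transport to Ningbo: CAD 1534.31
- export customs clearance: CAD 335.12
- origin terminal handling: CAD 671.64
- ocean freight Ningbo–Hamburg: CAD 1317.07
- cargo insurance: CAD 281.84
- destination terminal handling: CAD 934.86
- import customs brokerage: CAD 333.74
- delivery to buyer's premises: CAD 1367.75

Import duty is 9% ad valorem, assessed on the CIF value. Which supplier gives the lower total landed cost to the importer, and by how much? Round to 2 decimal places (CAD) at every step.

Supplier A is cheaper by CAD 5501.69

Supplier A (EXW):
CIF value = EXW price + inland to port + export clearance + origin terminal + freight + insurance = 446674.73 + 1534.31 + 335.12 + 671.64 + 1317.07 + 281.84 = 450814.71
Import duty = 450814.71 × 9% = 40573.32
Buyer bears (A): 1534.31 + 335.12 + 671.64 + 1317.07 + 281.84 + 934.86 + 333.74 + 1367.75 = 6776.33
Landed cost (A) = invoice 446674.73 + 6776.33 + duty 40573.32 = 494024.38
Supplier B (FCA):
CIF value = FCA price + origin terminal + freight + insurance = 453591.58 + 671.64 + 1317.07 + 281.84 = 455862.13
Import duty = 455862.13 × 9% = 41027.59
Buyer bears (B): 671.64 + 1317.07 + 281.84 + 934.86 + 333.74 + 1367.75 = 4906.90
Landed cost (B) = invoice 453591.58 + 4906.90 + duty 41027.59 = 499526.07
Difference = |494024.38 − 499526.07| = 5501.69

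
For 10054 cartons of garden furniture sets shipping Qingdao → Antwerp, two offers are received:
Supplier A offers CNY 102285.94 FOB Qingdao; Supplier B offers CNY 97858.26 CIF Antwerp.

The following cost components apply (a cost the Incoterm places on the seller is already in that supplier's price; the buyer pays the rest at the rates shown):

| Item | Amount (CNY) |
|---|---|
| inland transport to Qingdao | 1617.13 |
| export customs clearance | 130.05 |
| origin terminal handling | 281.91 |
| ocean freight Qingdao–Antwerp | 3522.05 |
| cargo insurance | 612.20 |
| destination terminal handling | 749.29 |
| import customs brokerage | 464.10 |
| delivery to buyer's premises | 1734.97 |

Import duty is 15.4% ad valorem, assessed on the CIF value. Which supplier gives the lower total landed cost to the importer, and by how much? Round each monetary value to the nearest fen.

Supplier B is cheaper by CNY 9880.47

Supplier A (FOB):
CIF value = FOB price + freight + insurance = 102285.94 + 3522.05 + 612.20 = 106420.19
Import duty = 106420.19 × 15.4% = 16388.71
Buyer bears (A): 3522.05 + 612.20 + 749.29 + 464.10 + 1734.97 = 7082.61
Landed cost (A) = invoice 102285.94 + 7082.61 + duty 16388.71 = 125757.26
Supplier B (CIF):
The CIF price already equals the CIF value: 97858.26
Import duty = 97858.26 × 15.4% = 15070.17
Buyer bears (B): 749.29 + 464.10 + 1734.97 = 2948.36
Landed cost (B) = invoice 97858.26 + 2948.36 + duty 15070.17 = 115876.79
Difference = |125757.26 − 115876.79| = 9880.47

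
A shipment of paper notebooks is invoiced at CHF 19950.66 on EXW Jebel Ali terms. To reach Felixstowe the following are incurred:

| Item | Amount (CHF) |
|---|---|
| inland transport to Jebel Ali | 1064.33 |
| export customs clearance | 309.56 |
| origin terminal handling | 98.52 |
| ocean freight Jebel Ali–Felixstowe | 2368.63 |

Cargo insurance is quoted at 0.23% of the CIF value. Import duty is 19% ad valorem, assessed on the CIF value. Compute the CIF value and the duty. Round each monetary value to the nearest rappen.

CIF value: CHF 23846.55; import duty: CHF 4530.84

Let C be the CIF value. C = EXW price + pre-shipment costs + freight + 0.23% × C
C − 0.23% × C = 19950.66 + 1064.33 + 309.56 + 98.52 + 2368.63
0.9977 × C = 23791.70
C = 23791.70 / 0.9977 = 23846.55
Insurance premium = 0.23% × 23846.55 = 54.85
Import duty = 23846.55 × 19% = 4530.84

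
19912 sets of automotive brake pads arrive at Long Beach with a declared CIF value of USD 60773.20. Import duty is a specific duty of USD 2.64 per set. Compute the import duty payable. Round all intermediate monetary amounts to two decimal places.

Import duty: USD 52567.68

Import duty = 19912 × 2.64 = 52567.68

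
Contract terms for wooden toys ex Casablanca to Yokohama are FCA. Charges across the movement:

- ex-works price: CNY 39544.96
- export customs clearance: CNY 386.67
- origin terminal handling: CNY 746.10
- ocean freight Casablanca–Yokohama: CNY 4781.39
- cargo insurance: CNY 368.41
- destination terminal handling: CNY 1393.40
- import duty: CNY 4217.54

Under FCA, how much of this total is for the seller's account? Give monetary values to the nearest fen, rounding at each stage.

Seller's account: CNY 39931.63

FCA: the seller delivers export-cleared goods to the carrier; the buyer bears costs from that point.
Seller's account: goods 39544.96 + export clearance 386.67 = 39931.63
Buyer's account: origin terminal 746.10 + freight 4781.39 + insurance 368.41 + destination terminal 1393.40 + duty 4217.54 = 11506.84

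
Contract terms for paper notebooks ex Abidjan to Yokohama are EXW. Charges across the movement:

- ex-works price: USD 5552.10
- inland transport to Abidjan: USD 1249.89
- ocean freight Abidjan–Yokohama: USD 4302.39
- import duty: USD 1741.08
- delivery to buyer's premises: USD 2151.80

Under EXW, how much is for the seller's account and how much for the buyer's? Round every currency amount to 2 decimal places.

EXW: the seller makes goods available at their premises; the buyer bears all onward costs.
Seller's account: goods 5552.10 = 5552.10
Buyer's account: inland to port 1249.89 + freight 4302.39 + duty 1741.08 + delivery 2151.80 = 9445.16

Seller: USD 5552.10; buyer: USD 9445.16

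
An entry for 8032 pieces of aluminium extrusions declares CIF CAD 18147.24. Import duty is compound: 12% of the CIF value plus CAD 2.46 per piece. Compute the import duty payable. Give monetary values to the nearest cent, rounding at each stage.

Ad valorem component: 18147.24 × 12% = 2177.67
Specific component: 8032 × 2.46 = 19758.72
Import duty = 2177.67 + 19758.72 = 21936.39

Import duty: CAD 21936.39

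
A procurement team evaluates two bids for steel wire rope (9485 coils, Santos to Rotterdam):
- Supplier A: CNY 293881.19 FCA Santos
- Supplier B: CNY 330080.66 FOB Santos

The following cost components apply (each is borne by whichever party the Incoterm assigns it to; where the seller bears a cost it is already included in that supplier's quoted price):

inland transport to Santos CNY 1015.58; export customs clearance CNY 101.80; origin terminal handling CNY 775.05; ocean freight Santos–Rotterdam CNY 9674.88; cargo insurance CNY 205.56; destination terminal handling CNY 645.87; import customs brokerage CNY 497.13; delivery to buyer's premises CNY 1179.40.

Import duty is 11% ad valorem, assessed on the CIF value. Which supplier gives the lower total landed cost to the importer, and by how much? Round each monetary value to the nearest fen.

Supplier A is cheaper by CNY 39321.11

Supplier A (FCA):
CIF value = FCA price + origin terminal + freight + insurance = 293881.19 + 775.05 + 9674.88 + 205.56 = 304536.68
Import duty = 304536.68 × 11% = 33499.03
Buyer bears (A): 775.05 + 9674.88 + 205.56 + 645.87 + 497.13 + 1179.40 = 12977.89
Landed cost (A) = invoice 293881.19 + 12977.89 + duty 33499.03 = 340358.11
Supplier B (FOB):
CIF value = FOB price + freight + insurance = 330080.66 + 9674.88 + 205.56 = 339961.10
Import duty = 339961.10 × 11% = 37395.72
Buyer bears (B): 9674.88 + 205.56 + 645.87 + 497.13 + 1179.40 = 12202.84
Landed cost (B) = invoice 330080.66 + 12202.84 + duty 37395.72 = 379679.22
Difference = |340358.11 − 379679.22| = 39321.11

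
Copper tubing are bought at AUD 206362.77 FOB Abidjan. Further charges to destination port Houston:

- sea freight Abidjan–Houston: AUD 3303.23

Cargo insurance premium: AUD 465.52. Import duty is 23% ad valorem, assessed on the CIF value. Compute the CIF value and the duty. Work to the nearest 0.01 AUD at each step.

CIF = FOB price + freight + insurance
CIF = 206362.77 + 3303.23 + 465.52 = 210131.52
Import duty = 210131.52 × 23% = 48330.25

CIF value: AUD 210131.52; import duty: AUD 48330.25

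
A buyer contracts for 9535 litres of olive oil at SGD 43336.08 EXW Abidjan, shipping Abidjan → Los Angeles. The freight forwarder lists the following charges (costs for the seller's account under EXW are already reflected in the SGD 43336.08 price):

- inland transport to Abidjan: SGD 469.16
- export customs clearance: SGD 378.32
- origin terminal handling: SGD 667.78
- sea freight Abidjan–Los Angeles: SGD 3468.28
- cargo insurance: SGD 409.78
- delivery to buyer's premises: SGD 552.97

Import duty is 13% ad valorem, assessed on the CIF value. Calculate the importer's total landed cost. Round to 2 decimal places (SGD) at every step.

Total landed cost: SGD 55617.19

EXW: the seller makes goods available at their premises; the buyer bears all onward costs.
CIF value = EXW price + inland to port + export clearance + origin terminal + freight + insurance = 43336.08 + 469.16 + 378.32 + 667.78 + 3468.28 + 409.78 = 48729.40
Import duty = 48729.40 × 13% = 6334.82
Buyer bears: inland to port 469.16 + export clearance 378.32 + origin terminal 667.78 + freight 3468.28 + insurance 409.78 + delivery 552.97 + duty 6334.82 = 12281.11
Landed cost = invoice 43336.08 + 12281.11 = 55617.19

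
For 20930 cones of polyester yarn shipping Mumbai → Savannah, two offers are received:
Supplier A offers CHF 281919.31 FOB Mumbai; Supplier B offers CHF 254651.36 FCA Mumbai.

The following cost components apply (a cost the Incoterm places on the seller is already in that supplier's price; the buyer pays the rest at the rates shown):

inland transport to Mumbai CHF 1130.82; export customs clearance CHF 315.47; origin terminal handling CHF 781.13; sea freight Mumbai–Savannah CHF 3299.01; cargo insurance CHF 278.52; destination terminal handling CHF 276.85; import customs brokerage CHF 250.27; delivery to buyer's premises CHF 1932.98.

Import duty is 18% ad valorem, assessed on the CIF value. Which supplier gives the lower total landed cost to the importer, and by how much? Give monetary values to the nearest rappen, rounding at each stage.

Supplier A (FOB):
CIF value = FOB price + freight + insurance = 281919.31 + 3299.01 + 278.52 = 285496.84
Import duty = 285496.84 × 18% = 51389.43
Buyer bears (A): 3299.01 + 278.52 + 276.85 + 250.27 + 1932.98 = 6037.63
Landed cost (A) = invoice 281919.31 + 6037.63 + duty 51389.43 = 339346.37
Supplier B (FCA):
CIF value = FCA price + origin terminal + freight + insurance = 254651.36 + 781.13 + 3299.01 + 278.52 = 259010.02
Import duty = 259010.02 × 18% = 46621.80
Buyer bears (B): 781.13 + 3299.01 + 278.52 + 276.85 + 250.27 + 1932.98 = 6818.76
Landed cost (B) = invoice 254651.36 + 6818.76 + duty 46621.80 = 308091.92
Difference = |339346.37 − 308091.92| = 31254.45

Supplier B is cheaper by CHF 31254.45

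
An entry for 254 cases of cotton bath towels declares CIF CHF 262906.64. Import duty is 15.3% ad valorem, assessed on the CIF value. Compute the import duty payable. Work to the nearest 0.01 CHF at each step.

Import duty = 262906.64 × 15.3% = 40224.72

Import duty: CHF 40224.72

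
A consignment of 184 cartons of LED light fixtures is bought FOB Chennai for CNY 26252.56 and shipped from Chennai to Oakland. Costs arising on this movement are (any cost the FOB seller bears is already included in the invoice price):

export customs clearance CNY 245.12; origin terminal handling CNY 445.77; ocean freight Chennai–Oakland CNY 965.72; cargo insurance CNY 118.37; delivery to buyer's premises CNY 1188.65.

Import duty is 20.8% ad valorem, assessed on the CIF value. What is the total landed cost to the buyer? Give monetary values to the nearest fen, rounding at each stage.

FOB: the seller bears costs until goods are on board at the origin port; the buyer bears freight, insurance and all costs thereafter.
Already in the invoice (seller's account under FOB): export clearance, origin terminal — exclude.
CIF value = FOB price + freight + insurance = 26252.56 + 965.72 + 118.37 = 27336.65
Import duty = 27336.65 × 20.8% = 5686.02
Buyer bears: freight 965.72 + insurance 118.37 + delivery 1188.65 + duty 5686.02 = 7958.76
Landed cost = invoice 26252.56 + 7958.76 = 34211.32

Total landed cost: CNY 34211.32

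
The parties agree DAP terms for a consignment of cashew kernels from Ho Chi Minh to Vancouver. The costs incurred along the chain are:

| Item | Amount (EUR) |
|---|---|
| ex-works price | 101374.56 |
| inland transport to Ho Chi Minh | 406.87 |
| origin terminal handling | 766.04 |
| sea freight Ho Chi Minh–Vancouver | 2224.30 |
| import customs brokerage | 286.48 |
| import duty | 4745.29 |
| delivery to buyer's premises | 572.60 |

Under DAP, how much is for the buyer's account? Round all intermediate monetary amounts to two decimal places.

DAP: the seller bears all costs to the named destination except import duty and clearance.
Seller's account: goods 101374.56 + inland to port 406.87 + origin terminal 766.04 + freight 2224.30 + delivery 572.60 = 105344.37
Buyer's account: brokerage 286.48 + duty 4745.29 = 5031.77

Buyer's account: EUR 5031.77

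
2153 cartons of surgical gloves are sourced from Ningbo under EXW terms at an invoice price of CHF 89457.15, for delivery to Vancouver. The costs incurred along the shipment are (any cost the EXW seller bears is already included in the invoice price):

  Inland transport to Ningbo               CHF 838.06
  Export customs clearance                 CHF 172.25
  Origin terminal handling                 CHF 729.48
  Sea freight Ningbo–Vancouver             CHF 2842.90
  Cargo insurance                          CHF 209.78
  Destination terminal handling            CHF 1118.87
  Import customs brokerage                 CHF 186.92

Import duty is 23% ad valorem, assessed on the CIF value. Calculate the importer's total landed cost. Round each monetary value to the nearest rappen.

EXW: the seller makes goods available at their premises; the buyer bears all onward costs.
CIF value = EXW price + inland to port + export clearance + origin terminal + freight + insurance = 89457.15 + 838.06 + 172.25 + 729.48 + 2842.90 + 209.78 = 94249.62
Import duty = 94249.62 × 23% = 21677.41
Buyer bears: inland to port 838.06 + export clearance 172.25 + origin terminal 729.48 + freight 2842.90 + insurance 209.78 + destination terminal 1118.87 + brokerage 186.92 + duty 21677.41 = 27775.67
Landed cost = invoice 89457.15 + 27775.67 = 117232.82

Total landed cost: CHF 117232.82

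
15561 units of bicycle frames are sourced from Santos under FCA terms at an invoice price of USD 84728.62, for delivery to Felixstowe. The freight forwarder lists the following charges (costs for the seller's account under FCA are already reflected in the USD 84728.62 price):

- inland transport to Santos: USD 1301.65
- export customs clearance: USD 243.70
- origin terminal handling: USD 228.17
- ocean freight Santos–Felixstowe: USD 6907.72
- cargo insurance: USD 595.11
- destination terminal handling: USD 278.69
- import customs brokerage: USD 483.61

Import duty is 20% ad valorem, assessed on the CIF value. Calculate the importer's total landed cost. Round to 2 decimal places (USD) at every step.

Total landed cost: USD 111713.84

FCA: the seller delivers export-cleared goods to the carrier; the buyer bears costs from that point.
Already in the invoice (seller's account under FCA): inland to port, export clearance — exclude.
CIF value = FCA price + origin terminal + freight + insurance = 84728.62 + 228.17 + 6907.72 + 595.11 = 92459.62
Import duty = 92459.62 × 20% = 18491.92
Buyer bears: origin terminal 228.17 + freight 6907.72 + insurance 595.11 + destination terminal 278.69 + brokerage 483.61 + duty 18491.92 = 26985.22
Landed cost = invoice 84728.62 + 26985.22 = 111713.84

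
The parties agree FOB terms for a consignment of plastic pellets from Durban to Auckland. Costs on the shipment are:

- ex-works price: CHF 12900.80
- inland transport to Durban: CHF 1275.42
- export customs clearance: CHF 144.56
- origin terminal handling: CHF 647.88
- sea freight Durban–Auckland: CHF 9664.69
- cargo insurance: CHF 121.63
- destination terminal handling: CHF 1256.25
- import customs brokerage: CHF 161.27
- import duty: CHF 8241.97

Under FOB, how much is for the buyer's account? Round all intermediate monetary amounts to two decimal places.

FOB: the seller bears costs until goods are on board at the origin port; the buyer bears freight, insurance and all costs thereafter.
Seller's account: goods 12900.80 + inland to port 1275.42 + export clearance 144.56 + origin terminal 647.88 = 14968.66
Buyer's account: freight 9664.69 + insurance 121.63 + destination terminal 1256.25 + brokerage 161.27 + duty 8241.97 = 19445.81

Buyer's account: CHF 19445.81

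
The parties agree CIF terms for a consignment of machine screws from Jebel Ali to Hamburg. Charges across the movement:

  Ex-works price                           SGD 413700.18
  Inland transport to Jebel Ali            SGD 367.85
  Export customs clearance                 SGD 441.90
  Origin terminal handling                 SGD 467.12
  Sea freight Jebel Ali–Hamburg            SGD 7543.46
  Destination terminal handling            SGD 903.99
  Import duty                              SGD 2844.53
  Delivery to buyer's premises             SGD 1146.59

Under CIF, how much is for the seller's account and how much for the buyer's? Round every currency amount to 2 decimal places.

CIF: the seller pays costs through ocean freight and marine insurance to the destination port.
Seller's account: goods 413700.18 + inland to port 367.85 + export clearance 441.90 + origin terminal 467.12 + freight 7543.46 = 422520.51
Buyer's account: destination terminal 903.99 + duty 2844.53 + delivery 1146.59 = 4895.11

Seller: SGD 422520.51; buyer: SGD 4895.11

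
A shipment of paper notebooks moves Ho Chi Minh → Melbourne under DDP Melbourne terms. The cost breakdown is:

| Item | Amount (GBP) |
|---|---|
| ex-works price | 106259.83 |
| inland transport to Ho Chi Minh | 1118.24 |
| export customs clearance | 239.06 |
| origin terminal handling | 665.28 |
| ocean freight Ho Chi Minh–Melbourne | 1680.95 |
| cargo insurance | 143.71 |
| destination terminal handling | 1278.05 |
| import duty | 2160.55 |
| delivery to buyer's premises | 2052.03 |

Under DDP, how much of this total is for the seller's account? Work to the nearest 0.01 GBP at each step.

Seller's account: GBP 115597.70

DDP: the seller bears all costs including import duty.
Seller's account: goods 106259.83 + inland to port 1118.24 + export clearance 239.06 + origin terminal 665.28 + freight 1680.95 + insurance 143.71 + destination terminal 1278.05 + duty 2160.55 + delivery 2052.03 = 115597.70
Buyer's account: 0.00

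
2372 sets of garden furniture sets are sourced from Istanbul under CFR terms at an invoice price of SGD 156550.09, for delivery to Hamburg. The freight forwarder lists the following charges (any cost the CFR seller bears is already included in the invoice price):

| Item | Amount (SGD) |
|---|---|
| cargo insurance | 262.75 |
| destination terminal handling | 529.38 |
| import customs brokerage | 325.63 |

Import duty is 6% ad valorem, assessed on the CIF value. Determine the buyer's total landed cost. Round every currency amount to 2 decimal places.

CFR: the seller pays costs through ocean freight to the destination port, but not insurance.
CIF value = CFR price + insurance = 156550.09 + 262.75 = 156812.84
Import duty = 156812.84 × 6% = 9408.77
Buyer bears: insurance 262.75 + destination terminal 529.38 + brokerage 325.63 + duty 9408.77 = 10526.53
Landed cost = invoice 156550.09 + 10526.53 = 167076.62

Total landed cost: SGD 167076.62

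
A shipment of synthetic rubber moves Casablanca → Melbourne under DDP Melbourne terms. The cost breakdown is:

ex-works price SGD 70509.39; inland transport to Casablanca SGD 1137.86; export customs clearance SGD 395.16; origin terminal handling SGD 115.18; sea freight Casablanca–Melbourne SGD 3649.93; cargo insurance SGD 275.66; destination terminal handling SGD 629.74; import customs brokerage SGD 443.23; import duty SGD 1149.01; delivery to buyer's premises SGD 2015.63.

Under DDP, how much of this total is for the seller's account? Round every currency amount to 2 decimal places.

DDP: the seller bears all costs including import duty.
Seller's account: goods 70509.39 + inland to port 1137.86 + export clearance 395.16 + origin terminal 115.18 + freight 3649.93 + insurance 275.66 + destination terminal 629.74 + brokerage 443.23 + duty 1149.01 + delivery 2015.63 = 80320.79
Buyer's account: 0.00

Seller's account: SGD 80320.79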